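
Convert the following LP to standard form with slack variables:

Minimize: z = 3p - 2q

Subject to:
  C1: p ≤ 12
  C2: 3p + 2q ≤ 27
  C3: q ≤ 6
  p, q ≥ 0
min z = 3p - 2q

s.t.
  p + s1 = 12
  3p + 2q + s2 = 27
  q + s3 = 6
  p, q, s1, s2, s3 ≥ 0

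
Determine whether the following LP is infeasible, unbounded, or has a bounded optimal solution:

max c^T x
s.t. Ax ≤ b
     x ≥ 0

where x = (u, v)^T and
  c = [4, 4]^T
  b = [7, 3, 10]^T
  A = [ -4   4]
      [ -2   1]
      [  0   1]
Feasible point: (0, 0) satisfies every constraint, so the LP is feasible.
Direction d = (1, 0): for each constraint row a, a·d ≤ 0 —
  (-4)(1) + (4)(0) = -4 ≤ 0
  (-2)(1) + (1)(0) = -2 ≤ 0
  (0)(1) + (1)(0) = 0 ≤ 0
and d ≥ 0, so (0, 0) + t·d stays feasible for every t ≥ 0. Along this ray z = 4u + 4v changes by 4 per unit t, so z → +∞.

Unbounded — the objective can increase without bound over the feasible region.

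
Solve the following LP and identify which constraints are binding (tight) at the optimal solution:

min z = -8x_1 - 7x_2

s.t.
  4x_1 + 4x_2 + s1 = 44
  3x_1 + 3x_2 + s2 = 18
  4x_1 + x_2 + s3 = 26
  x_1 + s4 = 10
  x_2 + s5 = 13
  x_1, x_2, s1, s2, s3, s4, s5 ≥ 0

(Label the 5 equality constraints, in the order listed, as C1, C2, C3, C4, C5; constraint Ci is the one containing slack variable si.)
Optimal: x_1 = 6, x_2 = 0
Slack at optimum:
  C1: slack = 20
  C2: slack = 0 (binding)
  C3: slack = 2
  C4: slack = 4
  C5: slack = 13
  x_1 ≥ 0: x_1 = 6
  x_2 ≥ 0: x_2 = 0 (binding)
Binding constraints: C2, x_2 ≥ 0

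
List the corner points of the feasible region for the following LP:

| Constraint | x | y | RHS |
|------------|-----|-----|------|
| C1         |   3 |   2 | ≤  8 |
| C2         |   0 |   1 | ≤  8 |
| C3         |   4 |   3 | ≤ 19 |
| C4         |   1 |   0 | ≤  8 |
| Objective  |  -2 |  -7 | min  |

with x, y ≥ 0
Each vertex is the intersection of two constraint boundaries that also satisfies all remaining constraints:
  x = 0 and y = 0 → (0, 0)
  3x + 2y = 8 and y = 0 → (2.667, 0)
  3x + 2y = 8 and x = 0 → (0, 4)

Vertices: (0, 0), (2.667, 0), (0, 4)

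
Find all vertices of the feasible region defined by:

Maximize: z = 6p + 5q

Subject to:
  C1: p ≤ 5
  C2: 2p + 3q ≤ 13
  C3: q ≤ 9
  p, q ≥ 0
Each vertex is the intersection of two constraint boundaries that also satisfies all remaining constraints:
  p = 0 and q = 0 → (0, 0)
  p = 5 and q = 0 → (5, 0)
  p = 5 and 2p + 3q = 13 → (5, 1)
  2p + 3q = 13 and p = 0 → (0, 4.333)

Vertices: (0, 0), (5, 0), (5, 1), (0, 4.333)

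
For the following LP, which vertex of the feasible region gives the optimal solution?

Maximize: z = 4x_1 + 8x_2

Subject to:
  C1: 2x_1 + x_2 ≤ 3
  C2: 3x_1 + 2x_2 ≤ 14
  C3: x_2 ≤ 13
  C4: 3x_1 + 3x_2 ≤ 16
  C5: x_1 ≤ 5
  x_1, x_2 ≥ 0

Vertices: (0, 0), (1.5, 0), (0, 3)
(0, 3) with z = 24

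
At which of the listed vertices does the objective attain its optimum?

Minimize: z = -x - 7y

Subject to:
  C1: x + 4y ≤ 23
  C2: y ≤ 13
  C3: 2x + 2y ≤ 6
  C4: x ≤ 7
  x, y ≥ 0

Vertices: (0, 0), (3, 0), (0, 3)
(0, 3) with z = -21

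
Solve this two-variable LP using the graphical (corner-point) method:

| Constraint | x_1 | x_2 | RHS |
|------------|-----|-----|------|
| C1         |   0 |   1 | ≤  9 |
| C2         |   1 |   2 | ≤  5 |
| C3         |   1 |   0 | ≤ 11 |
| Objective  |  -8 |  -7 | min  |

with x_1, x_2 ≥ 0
Each vertex is the intersection of two constraint boundaries that also satisfies all remaining constraints:
  x_1 = 0 and x_2 = 0 → (0, 0)
  x_1 + 2x_2 = 5 and x_2 = 0 → (5, 0)
  x_1 + 2x_2 = 5 and x_1 = 0 → (0, 2.5)

Evaluating z = -8x_1 - 7x_2 at each vertex:
  (0, 0): z = 0
  (5, 0): z = -40
  (0, 2.5): z = -17.5

The minimum is at (5, 0) with z = -40.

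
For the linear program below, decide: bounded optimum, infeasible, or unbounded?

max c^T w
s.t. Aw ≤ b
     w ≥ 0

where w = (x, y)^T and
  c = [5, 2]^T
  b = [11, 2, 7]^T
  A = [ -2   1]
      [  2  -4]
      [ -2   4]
Feasible point: (0, 0) satisfies every constraint, so the LP is feasible.
Direction d = (2, 1): for each constraint row a, a·d ≤ 0 —
  (-2)(2) + (1)(1) = -3 ≤ 0
  (2)(2) + (-4)(1) = 0 ≤ 0
  (-2)(2) + (4)(1) = 0 ≤ 0
and d ≥ 0, so (0, 0) + t·d stays feasible for every t ≥ 0. Along this ray z = 5x + 2y changes by 12 per unit t, so z → +∞.

Unbounded — the objective can increase without bound over the feasible region.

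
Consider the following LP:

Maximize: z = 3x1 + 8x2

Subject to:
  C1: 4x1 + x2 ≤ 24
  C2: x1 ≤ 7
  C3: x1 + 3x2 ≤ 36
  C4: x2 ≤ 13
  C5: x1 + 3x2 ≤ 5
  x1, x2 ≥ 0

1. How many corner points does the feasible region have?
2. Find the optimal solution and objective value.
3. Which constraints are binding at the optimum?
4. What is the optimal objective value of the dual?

1. 3
2. x1 = 5, x2 = 0, z = 15
3. C5, x2 ≥ 0
4. 15 (by strong duality, equal to the primal optimum)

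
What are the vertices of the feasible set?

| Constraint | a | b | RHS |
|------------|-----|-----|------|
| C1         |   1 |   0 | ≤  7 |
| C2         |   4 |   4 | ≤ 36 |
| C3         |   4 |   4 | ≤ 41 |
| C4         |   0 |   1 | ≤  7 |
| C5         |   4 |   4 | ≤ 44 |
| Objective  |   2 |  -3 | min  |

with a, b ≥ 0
Each vertex is the intersection of two constraint boundaries that also satisfies all remaining constraints:
  a = 0 and b = 0 → (0, 0)
  a = 7 and b = 0 → (7, 0)
  a = 7 and 4a + 4b = 36 → (7, 2)
  4a + 4b = 36 and b = 7 → (2, 7)
  b = 7 and a = 0 → (0, 7)

Vertices: (0, 0), (7, 0), (7, 2), (2, 7), (0, 7)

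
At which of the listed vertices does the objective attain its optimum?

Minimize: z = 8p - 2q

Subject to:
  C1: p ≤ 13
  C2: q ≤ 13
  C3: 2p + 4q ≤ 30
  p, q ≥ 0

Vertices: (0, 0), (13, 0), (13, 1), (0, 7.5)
(0, 7.5) with z = -15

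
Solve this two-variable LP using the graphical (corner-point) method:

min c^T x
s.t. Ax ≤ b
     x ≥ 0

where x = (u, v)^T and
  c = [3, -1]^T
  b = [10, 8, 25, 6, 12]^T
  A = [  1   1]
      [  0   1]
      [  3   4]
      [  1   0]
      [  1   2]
Each vertex is the intersection of two constraint boundaries that also satisfies all remaining constraints:
  u = 0 and v = 0 → (0, 0)
  u = 6 and v = 0 → (6, 0)
  3u + 4v = 25 and u = 6 → (6, 1.75)
  3u + 4v = 25 and u + 2v = 12 → (1, 5.5)
  u + 2v = 12 and u = 0 → (0, 6)

Evaluating z = 3u - v at each vertex:
  (0, 0): z = 0
  (6, 0): z = 18
  (6, 1.75): z = 16.25
  (1, 5.5): z = -2.5
  (0, 6): z = -6

The minimum is at (0, 6) with z = -6.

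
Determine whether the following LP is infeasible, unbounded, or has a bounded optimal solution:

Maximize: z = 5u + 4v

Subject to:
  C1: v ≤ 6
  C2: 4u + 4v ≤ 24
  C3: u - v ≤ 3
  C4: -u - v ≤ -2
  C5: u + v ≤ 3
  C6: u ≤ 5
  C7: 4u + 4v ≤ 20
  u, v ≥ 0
The point (3, 0) satisfies every constraint, so the LP is feasible; the constraints give u ≤ 5 and v ≤ 6, which with u, v ≥ 0 keep the feasible region inside a bounded box. A feasible, bounded LP attains a finite optimum at a vertex.

Evaluating z = 5u + 4v at each vertex:
  (2, 0): z = 10
  (3, 0): z = 15
  (0, 3): z = 12
  (0, 2): z = 8

Feasible with finite optimum z* = 15 at (3, 0).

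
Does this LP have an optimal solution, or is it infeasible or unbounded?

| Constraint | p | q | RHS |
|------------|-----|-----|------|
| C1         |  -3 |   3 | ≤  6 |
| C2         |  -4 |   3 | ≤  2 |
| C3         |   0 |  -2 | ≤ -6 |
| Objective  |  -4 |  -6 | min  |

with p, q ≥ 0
Feasible point: (2, 3) satisfies every constraint, so the LP is feasible.
Direction d = (1, 0): for each constraint row a, a·d ≤ 0 —
  (-3)(1) + (3)(0) = -3 ≤ 0
  (-4)(1) + (3)(0) = -4 ≤ 0
  (0)(1) + (-2)(0) = 0 ≤ 0
and d ≥ 0, so (2, 3) + t·d stays feasible for every t ≥ 0. Along this ray z = -4p - 6q changes by -4 per unit t, so z → −∞.

Unbounded — the objective can decrease without bound over the feasible region.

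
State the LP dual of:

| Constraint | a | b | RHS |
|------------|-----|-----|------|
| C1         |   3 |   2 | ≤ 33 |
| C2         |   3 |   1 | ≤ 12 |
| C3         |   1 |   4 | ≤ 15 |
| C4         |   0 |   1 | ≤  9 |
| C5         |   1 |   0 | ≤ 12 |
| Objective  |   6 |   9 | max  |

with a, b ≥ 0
Minimize: z = 33y1 + 12y2 + 15y3 + 9y4 + 12y5

Subject to:
  C1: -3y1 - 3y2 - y3 - y5 ≤ -6
  C2: -2y1 - y2 - 4y3 - y4 ≤ -9
  y1, y2, y3, y4, y5 ≥ 0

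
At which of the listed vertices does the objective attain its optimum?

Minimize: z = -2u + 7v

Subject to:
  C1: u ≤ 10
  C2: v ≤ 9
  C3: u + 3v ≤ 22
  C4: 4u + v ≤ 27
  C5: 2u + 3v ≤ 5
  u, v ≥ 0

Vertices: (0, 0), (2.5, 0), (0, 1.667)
(2.5, 0) with z = -5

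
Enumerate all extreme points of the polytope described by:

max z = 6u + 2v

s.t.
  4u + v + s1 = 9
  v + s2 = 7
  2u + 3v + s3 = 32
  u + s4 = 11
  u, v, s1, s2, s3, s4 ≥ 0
Each vertex is the intersection of two constraint boundaries that also satisfies all remaining constraints:
  u = 0 and v = 0 → (0, 0)
  4u + v = 9 and v = 0 → (2.25, 0)
  4u + v = 9 and v = 7 → (0.5, 7)
  v = 7 and u = 0 → (0, 7)

Vertices: (0, 0), (2.25, 0), (0.5, 7), (0, 7)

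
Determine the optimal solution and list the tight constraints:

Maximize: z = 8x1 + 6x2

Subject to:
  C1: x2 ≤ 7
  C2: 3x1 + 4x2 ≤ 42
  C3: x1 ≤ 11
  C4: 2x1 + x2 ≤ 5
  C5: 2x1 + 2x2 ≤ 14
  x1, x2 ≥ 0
Optimal: x1 = 0, x2 = 5
Binding: C4, x1 ≥ 0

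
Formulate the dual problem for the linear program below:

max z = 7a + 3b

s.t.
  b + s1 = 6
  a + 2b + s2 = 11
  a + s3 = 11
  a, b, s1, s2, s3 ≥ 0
Minimize: z = 6y1 + 11y2 + 11y3

Subject to:
  C1: -y2 - y3 ≤ -7
  C2: -y1 - 2y2 ≤ -3
  y1, y2, y3 ≥ 0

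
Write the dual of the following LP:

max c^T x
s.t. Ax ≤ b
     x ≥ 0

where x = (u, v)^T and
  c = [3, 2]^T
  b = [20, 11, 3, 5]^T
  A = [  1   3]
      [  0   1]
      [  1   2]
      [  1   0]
Minimize: z = 20y1 + 11y2 + 3y3 + 5y4

Subject to:
  C1: -y1 - y3 - y4 ≤ -3
  C2: -3y1 - y2 - 2y3 ≤ -2
  y1, y2, y3, y4 ≥ 0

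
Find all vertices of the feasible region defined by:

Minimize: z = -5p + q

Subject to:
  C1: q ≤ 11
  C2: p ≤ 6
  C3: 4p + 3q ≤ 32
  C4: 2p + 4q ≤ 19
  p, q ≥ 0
Each vertex is the intersection of two constraint boundaries that also satisfies all remaining constraints:
  p = 0 and q = 0 → (0, 0)
  p = 6 and q = 0 → (6, 0)
  p = 6 and 2p + 4q = 19 → (6, 1.75)
  2p + 4q = 19 and p = 0 → (0, 4.75)

Vertices: (0, 0), (6, 0), (6, 1.75), (0, 4.75)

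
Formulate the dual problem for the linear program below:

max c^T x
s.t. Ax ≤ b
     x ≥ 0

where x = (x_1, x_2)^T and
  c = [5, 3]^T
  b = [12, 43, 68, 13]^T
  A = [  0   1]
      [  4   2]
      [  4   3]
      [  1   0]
Minimize: z = 12y1 + 43y2 + 68y3 + 13y4

Subject to:
  C1: -4y2 - 4y3 - y4 ≤ -5
  C2: -y1 - 2y2 - 3y3 ≤ -3
  y1, y2, y3, y4 ≥ 0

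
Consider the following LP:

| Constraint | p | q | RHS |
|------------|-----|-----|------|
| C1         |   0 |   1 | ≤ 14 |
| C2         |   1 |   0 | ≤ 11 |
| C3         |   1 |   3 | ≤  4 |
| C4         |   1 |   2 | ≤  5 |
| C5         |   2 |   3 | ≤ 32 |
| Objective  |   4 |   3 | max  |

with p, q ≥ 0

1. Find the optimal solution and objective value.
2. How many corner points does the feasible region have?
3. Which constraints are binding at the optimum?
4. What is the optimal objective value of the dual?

1. p = 4, q = 0, z = 16
2. 3
3. C3, q ≥ 0
4. 16 (by strong duality, equal to the primal optimum)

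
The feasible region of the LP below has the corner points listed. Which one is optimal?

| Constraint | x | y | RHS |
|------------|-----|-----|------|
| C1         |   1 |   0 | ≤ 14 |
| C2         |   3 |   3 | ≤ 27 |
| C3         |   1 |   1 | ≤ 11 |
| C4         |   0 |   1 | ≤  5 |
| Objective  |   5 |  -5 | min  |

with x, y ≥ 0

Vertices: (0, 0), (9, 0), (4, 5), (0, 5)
(0, 5) with z = -25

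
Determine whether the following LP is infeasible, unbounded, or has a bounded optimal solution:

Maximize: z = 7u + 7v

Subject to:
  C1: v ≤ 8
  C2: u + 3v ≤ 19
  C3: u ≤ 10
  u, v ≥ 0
The point (10, 3) satisfies every constraint, so the LP is feasible; the constraints give u ≤ 10 and v ≤ 8, which with u, v ≥ 0 keep the feasible region inside a bounded box. A feasible, bounded LP attains a finite optimum at a vertex.

Evaluating z = 7u + 7v at each vertex:
  (0, 0): z = 0
  (10, 0): z = 70
  (10, 3): z = 91
  (0, 6.333): z = 44.33

The LP has an optimal solution: (10, 3) with z = 91.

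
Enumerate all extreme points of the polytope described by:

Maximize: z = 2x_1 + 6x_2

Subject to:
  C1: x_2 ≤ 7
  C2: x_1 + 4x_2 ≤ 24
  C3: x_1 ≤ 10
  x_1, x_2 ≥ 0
Each vertex is the intersection of two constraint boundaries that also satisfies all remaining constraints:
  x_1 = 0 and x_2 = 0 → (0, 0)
  x_1 = 10 and x_2 = 0 → (10, 0)
  x_1 + 4x_2 = 24 and x_1 = 10 → (10, 3.5)
  x_1 + 4x_2 = 24 and x_1 = 0 → (0, 6)

Vertices: (0, 0), (10, 0), (10, 3.5), (0, 6)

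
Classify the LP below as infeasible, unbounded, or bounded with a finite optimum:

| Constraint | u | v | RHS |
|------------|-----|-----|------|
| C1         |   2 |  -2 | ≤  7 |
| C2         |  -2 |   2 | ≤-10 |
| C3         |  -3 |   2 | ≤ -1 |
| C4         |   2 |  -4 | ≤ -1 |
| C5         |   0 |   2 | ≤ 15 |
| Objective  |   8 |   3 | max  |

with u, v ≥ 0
C1 requires 2u - 2v ≤ 7, while C2 (-2u + 2v ≤ -10) is equivalent to 2u - 2v ≥ 10. Together they would need 10 ≤ 2u - 2v ≤ 7, which is impossible since 10 > 7. No point satisfies all constraints.

The feasible region is empty; the LP is infeasible.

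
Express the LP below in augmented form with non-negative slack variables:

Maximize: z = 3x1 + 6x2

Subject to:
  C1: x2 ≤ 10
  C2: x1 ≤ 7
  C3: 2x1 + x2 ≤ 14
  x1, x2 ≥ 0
max z = 3x1 + 6x2

s.t.
  x2 + s1 = 10
  x1 + s2 = 7
  2x1 + x2 + s3 = 14
  x1, x2, s1, s2, s3 ≥ 0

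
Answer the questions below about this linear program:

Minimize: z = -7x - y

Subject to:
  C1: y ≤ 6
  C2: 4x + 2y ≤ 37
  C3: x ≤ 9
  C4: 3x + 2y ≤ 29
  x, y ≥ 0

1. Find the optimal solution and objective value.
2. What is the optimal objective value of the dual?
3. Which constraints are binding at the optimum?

1. x = 9, y = 0.5, z = -63.5
2. -63.5 (by strong duality, equal to the primal optimum)
3. C2, C3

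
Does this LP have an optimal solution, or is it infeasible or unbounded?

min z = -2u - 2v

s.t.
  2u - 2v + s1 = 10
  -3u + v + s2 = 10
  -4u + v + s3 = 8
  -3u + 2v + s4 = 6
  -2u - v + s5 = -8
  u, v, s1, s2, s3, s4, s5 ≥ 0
Feasible point: (4, 0) satisfies every constraint, so the LP is feasible.
Direction d = (1, 1): for each constraint row a, a·d ≤ 0 —
  (2)(1) + (-2)(1) = 0 ≤ 0
  (-3)(1) + (1)(1) = -2 ≤ 0
  (-4)(1) + (1)(1) = -3 ≤ 0
  (-3)(1) + (2)(1) = -1 ≤ 0
  (-2)(1) + (-1)(1) = -3 ≤ 0
and d ≥ 0, so (4, 0) + t·d stays feasible for every t ≥ 0. Along this ray z = -2u - 2v changes by -4 per unit t, so z → −∞.

Unbounded — the objective can decrease without bound over the feasible region.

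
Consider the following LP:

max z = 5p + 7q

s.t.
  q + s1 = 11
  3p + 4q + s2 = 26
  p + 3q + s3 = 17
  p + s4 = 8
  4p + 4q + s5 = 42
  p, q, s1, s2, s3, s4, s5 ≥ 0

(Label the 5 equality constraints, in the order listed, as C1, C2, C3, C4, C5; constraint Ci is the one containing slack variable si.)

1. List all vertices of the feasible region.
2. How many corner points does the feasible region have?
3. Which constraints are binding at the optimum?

1. (0, 0), (8, 0), (8, 0.5), (2, 5), (0, 5.667)
2. 5
3. C2, C3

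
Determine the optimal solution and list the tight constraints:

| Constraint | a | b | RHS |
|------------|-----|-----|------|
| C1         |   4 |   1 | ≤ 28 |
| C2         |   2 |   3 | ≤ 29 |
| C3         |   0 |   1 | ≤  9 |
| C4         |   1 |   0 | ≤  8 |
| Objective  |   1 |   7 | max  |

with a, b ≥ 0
Optimal: a = 1, b = 9
Slack at optimum:
  C1: slack = 15
  C2: slack = 0 (binding)
  C3: slack = 0 (binding)
  C4: slack = 7
  a ≥ 0: a = 1
  b ≥ 0: b = 9
Binding constraints: C2, C3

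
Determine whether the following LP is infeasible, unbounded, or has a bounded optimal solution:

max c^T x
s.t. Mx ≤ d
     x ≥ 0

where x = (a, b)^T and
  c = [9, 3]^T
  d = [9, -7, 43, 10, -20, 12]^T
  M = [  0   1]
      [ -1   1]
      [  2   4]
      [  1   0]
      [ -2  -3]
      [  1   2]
The point (10, 1) satisfies every constraint, so the LP is feasible; the constraints give a ≤ 10 and b ≤ 9, which with a, b ≥ 0 keep the feasible region inside a bounded box. A feasible, bounded LP attains a finite optimum at a vertex.

Bounded optimum: z* = 93 at (10, 1).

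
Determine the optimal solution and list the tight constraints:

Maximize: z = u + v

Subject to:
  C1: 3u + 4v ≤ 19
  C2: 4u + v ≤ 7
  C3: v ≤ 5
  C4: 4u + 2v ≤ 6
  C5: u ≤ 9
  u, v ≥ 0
Optimal: u = 0, v = 3
Binding: C4, u ≥ 0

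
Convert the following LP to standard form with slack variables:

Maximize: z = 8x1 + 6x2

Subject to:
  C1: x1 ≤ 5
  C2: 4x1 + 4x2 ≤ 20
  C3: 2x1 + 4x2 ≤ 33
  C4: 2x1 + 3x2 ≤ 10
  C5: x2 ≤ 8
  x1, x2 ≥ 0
max z = 8x1 + 6x2

s.t.
  x1 + s1 = 5
  4x1 + 4x2 + s2 = 20
  2x1 + 4x2 + s3 = 33
  2x1 + 3x2 + s4 = 10
  x2 + s5 = 8
  x1, x2, s1, s2, s3, s4, s5 ≥ 0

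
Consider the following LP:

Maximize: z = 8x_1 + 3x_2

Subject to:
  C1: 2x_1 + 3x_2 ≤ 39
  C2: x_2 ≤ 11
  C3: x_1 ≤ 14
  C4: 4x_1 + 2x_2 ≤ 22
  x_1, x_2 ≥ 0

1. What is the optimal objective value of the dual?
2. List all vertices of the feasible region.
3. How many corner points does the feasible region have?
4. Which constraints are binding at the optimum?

1. 44 (by strong duality, equal to the primal optimum)
2. (0, 0), (5.5, 0), (0, 11)
3. 3
4. C4, x_2 ≥ 0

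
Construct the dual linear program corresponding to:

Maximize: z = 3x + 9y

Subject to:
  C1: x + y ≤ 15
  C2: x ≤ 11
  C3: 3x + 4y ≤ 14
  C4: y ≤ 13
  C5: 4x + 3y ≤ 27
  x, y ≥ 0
Minimize: z = 15y1 + 11y2 + 14y3 + 13y4 + 27y5

Subject to:
  C1: -y1 - y2 - 3y3 - 4y5 ≤ -3
  C2: -y1 - 4y3 - y4 - 3y5 ≤ -9
  y1, y2, y3, y4, y5 ≥ 0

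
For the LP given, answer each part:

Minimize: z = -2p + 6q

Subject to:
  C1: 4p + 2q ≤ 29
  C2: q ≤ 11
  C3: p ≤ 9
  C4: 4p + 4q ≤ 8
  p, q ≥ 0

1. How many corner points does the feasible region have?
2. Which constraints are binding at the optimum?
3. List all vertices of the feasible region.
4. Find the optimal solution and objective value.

1. 3
2. C4, q ≥ 0
3. (0, 0), (2, 0), (0, 2)
4. p = 2, q = 0, z = -4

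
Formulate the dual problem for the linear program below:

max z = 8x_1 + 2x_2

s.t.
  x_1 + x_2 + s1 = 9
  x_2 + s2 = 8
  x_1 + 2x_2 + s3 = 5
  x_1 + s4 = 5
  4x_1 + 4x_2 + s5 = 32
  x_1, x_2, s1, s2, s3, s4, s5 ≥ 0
Minimize: z = 9y1 + 8y2 + 5y3 + 5y4 + 32y5

Subject to:
  C1: -y1 - y3 - y4 - 4y5 ≤ -8
  C2: -y1 - y2 - 2y3 - 4y5 ≤ -2
  y1, y2, y3, y4, y5 ≥ 0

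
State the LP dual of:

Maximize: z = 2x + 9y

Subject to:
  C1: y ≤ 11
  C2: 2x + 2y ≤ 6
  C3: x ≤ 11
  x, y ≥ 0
Minimize: z = 11y1 + 6y2 + 11y3

Subject to:
  C1: -2y2 - y3 ≤ -2
  C2: -y1 - 2y2 ≤ -9
  y1, y2, y3 ≥ 0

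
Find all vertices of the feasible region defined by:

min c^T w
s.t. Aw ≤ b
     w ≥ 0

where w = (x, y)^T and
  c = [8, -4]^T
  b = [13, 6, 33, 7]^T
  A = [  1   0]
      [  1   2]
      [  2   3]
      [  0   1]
Each vertex is the intersection of two constraint boundaries that also satisfies all remaining constraints:
  x = 0 and y = 0 → (0, 0)
  x + 2y = 6 and y = 0 → (6, 0)
  x + 2y = 6 and x = 0 → (0, 3)

Vertices: (0, 0), (6, 0), (0, 3)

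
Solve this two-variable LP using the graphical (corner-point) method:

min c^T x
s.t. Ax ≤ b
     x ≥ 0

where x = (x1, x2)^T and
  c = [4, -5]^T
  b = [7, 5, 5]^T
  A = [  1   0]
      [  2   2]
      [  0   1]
Each vertex is the intersection of two constraint boundaries that also satisfies all remaining constraints:
  x1 = 0 and x2 = 0 → (0, 0)
  2x1 + 2x2 = 5 and x2 = 0 → (2.5, 0)
  2x1 + 2x2 = 5 and x1 = 0 → (0, 2.5)

Evaluating z = 4x1 - 5x2 at each vertex:
  (0, 0): z = 0
  (2.5, 0): z = 10
  (0, 2.5): z = -12.5

The minimum is at (0, 2.5) with z = -12.5.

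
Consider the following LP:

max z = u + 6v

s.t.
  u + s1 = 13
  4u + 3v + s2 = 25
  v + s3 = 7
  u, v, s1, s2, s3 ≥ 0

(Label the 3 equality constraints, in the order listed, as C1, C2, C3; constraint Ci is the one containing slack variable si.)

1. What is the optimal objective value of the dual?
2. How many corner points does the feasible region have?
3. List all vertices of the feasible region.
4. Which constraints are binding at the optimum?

1. 43 (by strong duality, equal to the primal optimum)
2. 4
3. (0, 0), (6.25, 0), (1, 7), (0, 7)
4. C2, C3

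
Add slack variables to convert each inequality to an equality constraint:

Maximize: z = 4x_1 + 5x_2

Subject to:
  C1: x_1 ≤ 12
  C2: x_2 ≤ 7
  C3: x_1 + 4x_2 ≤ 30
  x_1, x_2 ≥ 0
max z = 4x_1 + 5x_2

s.t.
  x_1 + s1 = 12
  x_2 + s2 = 7
  x_1 + 4x_2 + s3 = 30
  x_1, x_2, s1, s2, s3 ≥ 0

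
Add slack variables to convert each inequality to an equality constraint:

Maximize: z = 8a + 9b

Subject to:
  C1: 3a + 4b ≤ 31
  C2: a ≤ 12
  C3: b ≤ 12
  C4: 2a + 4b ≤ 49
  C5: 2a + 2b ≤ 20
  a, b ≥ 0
max z = 8a + 9b

s.t.
  3a + 4b + s1 = 31
  a + s2 = 12
  b + s3 = 12
  2a + 4b + s4 = 49
  2a + 2b + s5 = 20
  a, b, s1, s2, s3, s4, s5 ≥ 0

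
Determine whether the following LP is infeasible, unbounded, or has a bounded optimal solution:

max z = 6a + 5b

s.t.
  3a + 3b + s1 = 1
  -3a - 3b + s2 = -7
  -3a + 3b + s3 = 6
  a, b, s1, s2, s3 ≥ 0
The row 3a + 3b + s1 = 1 with s1 ≥ 0 requires 3a + 3b ≤ 1, while the row -3a - 3b + s2 = -7 with s2 ≥ 0 is equivalent to 3a + 3b ≥ 7. Together they would need 7 ≤ 3a + 3b ≤ 1, which is impossible since 7 > 1. No point satisfies all constraints.

The feasible region is empty; the LP is infeasible.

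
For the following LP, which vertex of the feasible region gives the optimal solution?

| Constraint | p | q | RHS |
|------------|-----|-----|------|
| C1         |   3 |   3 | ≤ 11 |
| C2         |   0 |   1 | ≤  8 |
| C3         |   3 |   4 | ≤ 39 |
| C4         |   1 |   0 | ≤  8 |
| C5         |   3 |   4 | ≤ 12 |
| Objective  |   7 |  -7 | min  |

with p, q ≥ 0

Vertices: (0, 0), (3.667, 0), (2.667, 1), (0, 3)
Evaluating z = 7p - 7q at each vertex:
  (0, 0): z = 0
  (3.667, 0): z = 25.67
  (2.667, 1): z = 11.67
  (0, 3): z = -21

The smallest value is z = -21, attained at (0, 3).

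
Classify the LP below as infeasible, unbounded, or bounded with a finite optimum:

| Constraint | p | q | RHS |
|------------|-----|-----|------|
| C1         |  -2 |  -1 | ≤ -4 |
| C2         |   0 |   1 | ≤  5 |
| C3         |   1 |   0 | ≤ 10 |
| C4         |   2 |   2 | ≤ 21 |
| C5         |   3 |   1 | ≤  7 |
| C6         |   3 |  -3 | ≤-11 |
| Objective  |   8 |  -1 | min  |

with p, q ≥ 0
The point (0, 5) satisfies every constraint, so the LP is feasible; the constraints give p ≤ 10 and q ≤ 5, which with p, q ≥ 0 keep the feasible region inside a bounded box. A feasible, bounded LP attains a finite optimum at a vertex.

Evaluating z = 8p - q at each vertex:
  (0, 4): z = -4
  (0.1111, 3.778): z = -2.889
  (0.8333, 4.5): z = 2.167
  (0.6667, 5): z = 0.3333
  (0, 5): z = -5

Bounded optimum: z* = -5 at (0, 5).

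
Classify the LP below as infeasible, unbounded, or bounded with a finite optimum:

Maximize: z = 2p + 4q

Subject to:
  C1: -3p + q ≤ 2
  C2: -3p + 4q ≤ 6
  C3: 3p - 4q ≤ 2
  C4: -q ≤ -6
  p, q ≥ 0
Feasible point: (6, 6) satisfies every constraint, so the LP is feasible.
Direction d = (4, 3): for each constraint row a, a·d ≤ 0 —
  (-3)(4) + (1)(3) = -9 ≤ 0
  (-3)(4) + (4)(3) = 0 ≤ 0
  (3)(4) + (-4)(3) = 0 ≤ 0
  (0)(4) + (-1)(3) = -3 ≤ 0
and d ≥ 0, so (6, 6) + t·d stays feasible for every t ≥ 0. Along this ray z = 2p + 4q changes by 20 per unit t, so z → +∞.

Unbounded — the objective can increase without bound over the feasible region.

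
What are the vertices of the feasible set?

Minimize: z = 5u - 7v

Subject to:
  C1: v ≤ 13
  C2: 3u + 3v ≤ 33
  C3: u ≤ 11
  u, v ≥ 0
Each vertex is the intersection of two constraint boundaries that also satisfies all remaining constraints:
  u = 0 and v = 0 → (0, 0)
  3u + 3v = 33 and u = 11 → (11, 0)
  3u + 3v = 33 and u = 0 → (0, 11)

Vertices: (0, 0), (11, 0), (0, 11)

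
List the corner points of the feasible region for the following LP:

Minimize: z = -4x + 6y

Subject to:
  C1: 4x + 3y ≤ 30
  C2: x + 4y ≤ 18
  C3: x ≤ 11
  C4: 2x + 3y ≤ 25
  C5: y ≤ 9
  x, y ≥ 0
Each vertex is the intersection of two constraint boundaries that also satisfies all remaining constraints:
  x = 0 and y = 0 → (0, 0)
  4x + 3y = 30 and y = 0 → (7.5, 0)
  4x + 3y = 30 and x + 4y = 18 → (5.077, 3.231)
  x + 4y = 18 and x = 0 → (0, 4.5)

Vertices: (0, 0), (7.5, 0), (5.077, 3.231), (0, 4.5)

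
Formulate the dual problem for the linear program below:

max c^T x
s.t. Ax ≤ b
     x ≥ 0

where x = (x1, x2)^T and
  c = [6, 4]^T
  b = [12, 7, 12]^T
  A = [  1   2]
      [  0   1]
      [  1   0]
Minimize: z = 12y1 + 7y2 + 12y3

Subject to:
  C1: -y1 - y3 ≤ -6
  C2: -2y1 - y2 ≤ -4
  y1, y2, y3 ≥ 0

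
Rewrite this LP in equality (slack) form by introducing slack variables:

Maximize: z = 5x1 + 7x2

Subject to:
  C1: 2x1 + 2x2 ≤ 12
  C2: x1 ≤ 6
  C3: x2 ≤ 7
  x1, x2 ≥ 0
max z = 5x1 + 7x2

s.t.
  2x1 + 2x2 + s1 = 12
  x1 + s2 = 6
  x2 + s3 = 7
  x1, x2, s1, s2, s3 ≥ 0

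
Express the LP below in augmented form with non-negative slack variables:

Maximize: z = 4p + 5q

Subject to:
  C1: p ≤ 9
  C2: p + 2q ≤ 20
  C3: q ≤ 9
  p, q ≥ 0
max z = 4p + 5q

s.t.
  p + s1 = 9
  p + 2q + s2 = 20
  q + s3 = 9
  p, q, s1, s2, s3 ≥ 0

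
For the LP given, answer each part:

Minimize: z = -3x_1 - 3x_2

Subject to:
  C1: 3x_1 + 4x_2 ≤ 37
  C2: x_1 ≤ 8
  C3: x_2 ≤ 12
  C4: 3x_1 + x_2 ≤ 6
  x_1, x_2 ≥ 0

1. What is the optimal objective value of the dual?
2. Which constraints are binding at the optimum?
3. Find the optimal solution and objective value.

1. -18 (by strong duality, equal to the primal optimum)
2. C4, x_1 ≥ 0
3. x_1 = 0, x_2 = 6, z = -18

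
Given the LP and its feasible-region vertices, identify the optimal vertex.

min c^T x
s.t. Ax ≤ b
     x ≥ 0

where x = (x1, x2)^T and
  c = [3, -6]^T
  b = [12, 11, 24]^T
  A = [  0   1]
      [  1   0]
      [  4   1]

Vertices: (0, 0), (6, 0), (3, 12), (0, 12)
(0, 12) with z = -72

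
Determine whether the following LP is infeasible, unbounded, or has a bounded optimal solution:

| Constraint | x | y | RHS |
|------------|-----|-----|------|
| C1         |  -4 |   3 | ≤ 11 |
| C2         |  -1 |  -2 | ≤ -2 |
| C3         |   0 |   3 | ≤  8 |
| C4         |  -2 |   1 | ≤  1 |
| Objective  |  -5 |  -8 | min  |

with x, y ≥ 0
Feasible point: (0, 1) satisfies every constraint, so the LP is feasible.
Direction d = (1, 0): for each constraint row a, a·d ≤ 0 —
  (-4)(1) + (3)(0) = -4 ≤ 0
  (-1)(1) + (-2)(0) = -1 ≤ 0
  (0)(1) + (3)(0) = 0 ≤ 0
  (-2)(1) + (1)(0) = -2 ≤ 0
and d ≥ 0, so (0, 1) + t·d stays feasible for every t ≥ 0. Along this ray z = -5x - 8y changes by -5 per unit t, so z → −∞.

Unbounded: there is a feasible ray along which z → −∞.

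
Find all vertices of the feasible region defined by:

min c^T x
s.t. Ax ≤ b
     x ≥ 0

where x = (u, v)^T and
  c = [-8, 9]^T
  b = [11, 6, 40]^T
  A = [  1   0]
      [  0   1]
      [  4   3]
Each vertex is the intersection of two constraint boundaries that also satisfies all remaining constraints:
  u = 0 and v = 0 → (0, 0)
  4u + 3v = 40 and v = 0 → (10, 0)
  v = 6 and 4u + 3v = 40 → (5.5, 6)
  v = 6 and u = 0 → (0, 6)

Vertices: (0, 0), (10, 0), (5.5, 6), (0, 6)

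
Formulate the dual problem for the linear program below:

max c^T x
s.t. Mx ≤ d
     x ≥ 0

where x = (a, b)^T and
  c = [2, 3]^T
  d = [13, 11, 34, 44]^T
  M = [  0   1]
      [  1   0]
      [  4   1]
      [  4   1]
Minimize: z = 13y1 + 11y2 + 34y3 + 44y4

Subject to:
  C1: -y2 - 4y3 - 4y4 ≤ -2
  C2: -y1 - y3 - y4 ≤ -3
  y1, y2, y3, y4 ≥ 0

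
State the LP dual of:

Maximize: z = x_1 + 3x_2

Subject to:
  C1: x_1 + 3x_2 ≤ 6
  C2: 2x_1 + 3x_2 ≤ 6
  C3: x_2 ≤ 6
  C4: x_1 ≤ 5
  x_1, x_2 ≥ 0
Minimize: z = 6y1 + 6y2 + 6y3 + 5y4

Subject to:
  C1: -y1 - 2y2 - y4 ≤ -1
  C2: -3y1 - 3y2 - y3 ≤ -3
  y1, y2, y3, y4 ≥ 0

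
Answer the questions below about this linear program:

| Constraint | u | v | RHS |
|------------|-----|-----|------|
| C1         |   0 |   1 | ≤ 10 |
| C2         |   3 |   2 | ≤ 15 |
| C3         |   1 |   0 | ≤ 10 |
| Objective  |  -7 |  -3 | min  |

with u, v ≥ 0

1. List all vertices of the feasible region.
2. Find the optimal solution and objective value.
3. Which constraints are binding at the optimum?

1. (0, 0), (5, 0), (0, 7.5)
2. u = 5, v = 0, z = -35
3. C2, v ≥ 0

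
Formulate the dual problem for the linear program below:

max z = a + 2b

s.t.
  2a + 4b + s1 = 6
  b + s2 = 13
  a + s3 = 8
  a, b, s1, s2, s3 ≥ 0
Minimize: z = 6y1 + 13y2 + 8y3

Subject to:
  C1: -2y1 - y3 ≤ -1
  C2: -4y1 - y2 ≤ -2
  y1, y2, y3 ≥ 0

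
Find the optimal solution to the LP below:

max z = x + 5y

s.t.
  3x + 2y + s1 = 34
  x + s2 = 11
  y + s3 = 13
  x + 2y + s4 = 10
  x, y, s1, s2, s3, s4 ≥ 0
x = 0, y = 5, z = 25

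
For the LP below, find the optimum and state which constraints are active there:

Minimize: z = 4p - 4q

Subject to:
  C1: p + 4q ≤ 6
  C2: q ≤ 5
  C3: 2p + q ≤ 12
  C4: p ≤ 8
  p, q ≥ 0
Optimal: p = 0, q = 1.5
Slack at optimum:
  C1: slack = 0 (binding)
  C2: slack = 3.5
  C3: slack = 10.5
  C4: slack = 8
  p ≥ 0: p = 0 (binding)
  q ≥ 0: q = 1.5
Binding constraints: C1, p ≥ 0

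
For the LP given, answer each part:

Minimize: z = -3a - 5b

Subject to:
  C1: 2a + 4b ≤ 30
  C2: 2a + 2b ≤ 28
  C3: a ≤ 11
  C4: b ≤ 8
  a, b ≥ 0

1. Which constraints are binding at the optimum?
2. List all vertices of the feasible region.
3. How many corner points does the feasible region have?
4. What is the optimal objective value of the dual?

1. C1, C3
2. (0, 0), (11, 0), (11, 2), (0, 7.5)
3. 4
4. -43 (by strong duality, equal to the primal optimum)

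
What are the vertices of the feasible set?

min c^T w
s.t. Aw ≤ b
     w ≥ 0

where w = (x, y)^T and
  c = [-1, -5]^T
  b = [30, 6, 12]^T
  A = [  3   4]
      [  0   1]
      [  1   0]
Each vertex is the intersection of two constraint boundaries that also satisfies all remaining constraints:
  x = 0 and y = 0 → (0, 0)
  3x + 4y = 30 and y = 0 → (10, 0)
  3x + 4y = 30 and y = 6 → (2, 6)
  y = 6 and x = 0 → (0, 6)

Vertices: (0, 0), (10, 0), (2, 6), (0, 6)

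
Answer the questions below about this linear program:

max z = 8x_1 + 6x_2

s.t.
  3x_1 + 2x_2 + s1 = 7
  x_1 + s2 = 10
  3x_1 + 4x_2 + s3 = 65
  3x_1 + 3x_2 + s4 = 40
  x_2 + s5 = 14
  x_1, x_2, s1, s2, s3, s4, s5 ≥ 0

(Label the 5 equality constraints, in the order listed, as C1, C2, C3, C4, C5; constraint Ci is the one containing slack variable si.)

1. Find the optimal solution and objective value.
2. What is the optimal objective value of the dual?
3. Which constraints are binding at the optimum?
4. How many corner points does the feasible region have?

1. x_1 = 0, x_2 = 3.5, z = 21
2. 21 (by strong duality, equal to the primal optimum)
3. C1, x_1 ≥ 0
4. 3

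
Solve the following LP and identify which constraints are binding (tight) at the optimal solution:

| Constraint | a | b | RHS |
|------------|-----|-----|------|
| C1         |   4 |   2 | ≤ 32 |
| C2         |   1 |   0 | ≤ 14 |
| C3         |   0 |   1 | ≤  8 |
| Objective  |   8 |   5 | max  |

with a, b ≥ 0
Optimal: a = 4, b = 8
Slack at optimum:
  C1: slack = 0 (binding)
  C2: slack = 10
  C3: slack = 0 (binding)
  a ≥ 0: a = 4
  b ≥ 0: b = 8
Binding constraints: C1, C3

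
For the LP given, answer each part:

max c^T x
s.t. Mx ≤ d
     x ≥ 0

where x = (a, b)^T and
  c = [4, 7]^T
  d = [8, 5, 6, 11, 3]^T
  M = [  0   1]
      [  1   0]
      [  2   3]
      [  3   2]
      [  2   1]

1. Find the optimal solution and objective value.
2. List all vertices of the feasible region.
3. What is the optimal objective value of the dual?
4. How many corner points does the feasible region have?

1. a = 0, b = 2, z = 14
2. (0, 0), (1.5, 0), (0.75, 1.5), (0, 2)
3. 14 (by strong duality, equal to the primal optimum)
4. 4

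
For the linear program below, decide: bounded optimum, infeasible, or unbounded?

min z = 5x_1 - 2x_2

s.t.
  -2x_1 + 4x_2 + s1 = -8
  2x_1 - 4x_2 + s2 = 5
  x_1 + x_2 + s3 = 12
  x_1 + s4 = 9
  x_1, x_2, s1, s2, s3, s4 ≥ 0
The row 2x_1 - 4x_2 + s2 = 5 with s2 ≥ 0 requires 2x_1 - 4x_2 ≤ 5, while the row -2x_1 + 4x_2 + s1 = -8 with s1 ≥ 0 is equivalent to 2x_1 - 4x_2 ≥ 8. Together they would need 8 ≤ 2x_1 - 4x_2 ≤ 5, which is impossible since 8 > 5. No point satisfies all constraints.

Infeasible: no point satisfies all constraints simultaneously.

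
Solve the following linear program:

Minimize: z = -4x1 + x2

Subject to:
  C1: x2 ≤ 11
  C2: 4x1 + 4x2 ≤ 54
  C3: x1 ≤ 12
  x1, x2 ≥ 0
x1 = 12, x2 = 0, z = -48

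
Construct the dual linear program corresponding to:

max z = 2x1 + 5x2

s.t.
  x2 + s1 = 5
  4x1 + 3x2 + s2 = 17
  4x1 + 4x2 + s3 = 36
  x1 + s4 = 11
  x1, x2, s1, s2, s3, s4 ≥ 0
Minimize: z = 5y1 + 17y2 + 36y3 + 11y4

Subject to:
  C1: -4y2 - 4y3 - y4 ≤ -2
  C2: -y1 - 3y2 - 4y3 ≤ -5
  y1, y2, y3, y4 ≥ 0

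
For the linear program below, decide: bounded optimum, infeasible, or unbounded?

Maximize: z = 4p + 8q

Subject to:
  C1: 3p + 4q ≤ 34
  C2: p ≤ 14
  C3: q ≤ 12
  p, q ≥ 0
The point (0, 8.5) satisfies every constraint, so the LP is feasible; the constraints give p ≤ 14 and q ≤ 12, which with p, q ≥ 0 keep the feasible region inside a bounded box. A feasible, bounded LP attains a finite optimum at a vertex.

Bounded optimum: z* = 68 at (0, 8.5).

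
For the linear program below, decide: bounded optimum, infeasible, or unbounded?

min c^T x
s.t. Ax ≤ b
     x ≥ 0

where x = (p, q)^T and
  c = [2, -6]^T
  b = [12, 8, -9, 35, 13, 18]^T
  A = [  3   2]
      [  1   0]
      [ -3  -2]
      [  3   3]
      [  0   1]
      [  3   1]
The point (0, 6) satisfies every constraint, so the LP is feasible; the constraints give p ≤ 8 and q ≤ 13, which with p, q ≥ 0 keep the feasible region inside a bounded box. A feasible, bounded LP attains a finite optimum at a vertex.

Evaluating z = 2p - 6q at each vertex:
  (3, 0): z = 6
  (4, 0): z = 8
  (0, 6): z = -36
  (0, 4.5): z = -27

The LP has an optimal solution: (0, 6) with z = -36.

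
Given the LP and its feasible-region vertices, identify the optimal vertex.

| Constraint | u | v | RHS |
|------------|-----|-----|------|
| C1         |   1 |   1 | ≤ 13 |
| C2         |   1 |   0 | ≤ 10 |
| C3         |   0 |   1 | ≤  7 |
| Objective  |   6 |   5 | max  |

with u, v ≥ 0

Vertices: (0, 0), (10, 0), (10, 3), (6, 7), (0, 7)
(10, 3) with z = 75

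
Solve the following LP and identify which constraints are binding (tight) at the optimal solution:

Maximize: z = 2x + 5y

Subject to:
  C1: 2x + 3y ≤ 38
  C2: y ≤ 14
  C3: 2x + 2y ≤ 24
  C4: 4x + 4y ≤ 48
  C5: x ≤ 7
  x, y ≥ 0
Optimal: x = 0, y = 12
Slack at optimum:
  C1: slack = 2
  C2: slack = 2
  C3: slack = 0 (binding)
  C4: slack = 0 (binding)
  C5: slack = 7
  x ≥ 0: x = 0 (binding)
  y ≥ 0: y = 12
Binding constraints: C3, C4, x ≥ 0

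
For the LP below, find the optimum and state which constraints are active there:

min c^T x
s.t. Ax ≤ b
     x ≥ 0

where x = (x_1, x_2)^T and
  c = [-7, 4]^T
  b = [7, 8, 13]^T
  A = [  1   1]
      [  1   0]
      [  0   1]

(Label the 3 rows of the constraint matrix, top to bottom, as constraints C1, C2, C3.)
Optimal: x_1 = 7, x_2 = 0
Slack at optimum:
  C1: slack = 0 (binding)
  C2: slack = 1
  C3: slack = 13
  x_1 ≥ 0: x_1 = 7
  x_2 ≥ 0: x_2 = 0 (binding)
Binding constraints: C1, x_2 ≥ 0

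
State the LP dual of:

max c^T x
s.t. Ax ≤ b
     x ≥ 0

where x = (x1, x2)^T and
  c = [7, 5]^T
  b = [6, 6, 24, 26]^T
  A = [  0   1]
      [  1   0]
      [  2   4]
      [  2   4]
Minimize: z = 6y1 + 6y2 + 24y3 + 26y4

Subject to:
  C1: -y2 - 2y3 - 2y4 ≤ -7
  C2: -y1 - 4y3 - 4y4 ≤ -5
  y1, y2, y3, y4 ≥ 0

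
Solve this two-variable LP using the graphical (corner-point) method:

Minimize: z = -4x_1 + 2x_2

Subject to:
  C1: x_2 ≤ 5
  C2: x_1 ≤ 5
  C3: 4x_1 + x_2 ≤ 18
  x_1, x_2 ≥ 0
Each vertex is the intersection of two constraint boundaries that also satisfies all remaining constraints:
  x_1 = 0 and x_2 = 0 → (0, 0)
  4x_1 + x_2 = 18 and x_2 = 0 → (4.5, 0)
  x_2 = 5 and 4x_1 + x_2 = 18 → (3.25, 5)
  x_2 = 5 and x_1 = 0 → (0, 5)

Evaluating z = -4x_1 + 2x_2 at each vertex:
  (0, 0): z = 0
  (4.5, 0): z = -18
  (3.25, 5): z = -3
  (0, 5): z = 10

The minimum is at (4.5, 0) with z = -18.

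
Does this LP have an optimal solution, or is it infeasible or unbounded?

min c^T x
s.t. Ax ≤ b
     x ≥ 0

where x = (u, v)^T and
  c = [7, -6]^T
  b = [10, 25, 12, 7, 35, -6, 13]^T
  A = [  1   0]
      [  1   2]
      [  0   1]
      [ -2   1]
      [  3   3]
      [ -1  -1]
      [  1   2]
The point (0, 6.5) satisfies every constraint, so the LP is feasible; the constraints give u ≤ 10 and v ≤ 12, which with u, v ≥ 0 keep the feasible region inside a bounded box. A feasible, bounded LP attains a finite optimum at a vertex.

Evaluating z = 7u - 6v at each vertex:
  (6, 0): z = 42
  (10, 0): z = 70
  (10, 1.5): z = 61
  (0, 6.5): z = -39
  (0, 6): z = -36

Bounded optimum: z* = -39 at (0, 6.5).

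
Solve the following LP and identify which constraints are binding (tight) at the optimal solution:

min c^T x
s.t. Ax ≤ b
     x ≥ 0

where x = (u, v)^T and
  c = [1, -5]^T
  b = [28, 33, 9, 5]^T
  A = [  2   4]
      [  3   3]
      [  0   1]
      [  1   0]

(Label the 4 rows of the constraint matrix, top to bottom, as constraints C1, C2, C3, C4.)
Optimal: u = 0, v = 7
Slack at optimum:
  C1: slack = 0 (binding)
  C2: slack = 12
  C3: slack = 2
  C4: slack = 5
  u ≥ 0: u = 0 (binding)
  v ≥ 0: v = 7
Binding constraints: C1, u ≥ 0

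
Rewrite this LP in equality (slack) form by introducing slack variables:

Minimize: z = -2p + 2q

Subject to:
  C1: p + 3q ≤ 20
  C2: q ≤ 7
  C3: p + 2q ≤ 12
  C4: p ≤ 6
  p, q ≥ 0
min z = -2p + 2q

s.t.
  p + 3q + s1 = 20
  q + s2 = 7
  p + 2q + s3 = 12
  p + s4 = 6
  p, q, s1, s2, s3, s4 ≥ 0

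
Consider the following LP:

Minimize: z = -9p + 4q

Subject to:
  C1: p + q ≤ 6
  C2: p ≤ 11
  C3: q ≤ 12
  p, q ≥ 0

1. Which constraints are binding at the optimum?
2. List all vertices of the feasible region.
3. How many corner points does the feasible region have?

1. C1, q ≥ 0
2. (0, 0), (6, 0), (0, 6)
3. 3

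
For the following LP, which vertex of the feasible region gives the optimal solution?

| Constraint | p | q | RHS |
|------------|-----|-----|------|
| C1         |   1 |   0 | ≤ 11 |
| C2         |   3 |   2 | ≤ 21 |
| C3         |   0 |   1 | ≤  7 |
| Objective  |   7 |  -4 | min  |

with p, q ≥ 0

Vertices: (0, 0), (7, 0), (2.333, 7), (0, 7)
Evaluating z = 7p - 4q at each vertex:
  (0, 0): z = 0
  (7, 0): z = 49
  (2.333, 7): z = -11.67
  (0, 7): z = -28

The smallest value is z = -28, attained at (0, 7).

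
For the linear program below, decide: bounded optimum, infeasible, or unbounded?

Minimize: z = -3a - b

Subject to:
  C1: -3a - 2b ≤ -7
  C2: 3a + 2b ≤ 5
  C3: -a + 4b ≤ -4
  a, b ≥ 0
C2 requires 3a + 2b ≤ 5, while C1 (-3a - 2b ≤ -7) is equivalent to 3a + 2b ≥ 7. Together they would need 7 ≤ 3a + 2b ≤ 5, which is impossible since 7 > 5. No point satisfies all constraints.

Infeasible: no point satisfies all constraints simultaneously.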